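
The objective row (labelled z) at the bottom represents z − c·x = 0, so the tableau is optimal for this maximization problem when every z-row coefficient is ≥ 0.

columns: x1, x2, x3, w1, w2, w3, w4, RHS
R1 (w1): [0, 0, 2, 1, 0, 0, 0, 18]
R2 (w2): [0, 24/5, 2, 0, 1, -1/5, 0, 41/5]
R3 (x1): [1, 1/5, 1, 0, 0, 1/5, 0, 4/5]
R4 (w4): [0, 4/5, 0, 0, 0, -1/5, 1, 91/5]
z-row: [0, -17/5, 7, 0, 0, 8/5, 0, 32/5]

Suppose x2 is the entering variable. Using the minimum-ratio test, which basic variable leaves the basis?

Column x2 entries and ratios — w1: 0 ≤ 0, skip; w2: (41/5)/(24/5) = 41/24; x1: (4/5)/(1/5) = 4; w4: (91/5)/(4/5) = 91/4.
Smallest ratio is 41/24 in the row of w2, so w2 leaves.

w2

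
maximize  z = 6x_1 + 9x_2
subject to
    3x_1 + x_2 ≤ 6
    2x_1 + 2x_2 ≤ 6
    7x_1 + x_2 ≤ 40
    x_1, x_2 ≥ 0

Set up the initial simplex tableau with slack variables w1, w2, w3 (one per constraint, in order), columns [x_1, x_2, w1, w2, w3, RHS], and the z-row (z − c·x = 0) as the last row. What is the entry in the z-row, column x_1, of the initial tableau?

The z-row carries the negated objective coefficients: the x_1 entry is -6.

-6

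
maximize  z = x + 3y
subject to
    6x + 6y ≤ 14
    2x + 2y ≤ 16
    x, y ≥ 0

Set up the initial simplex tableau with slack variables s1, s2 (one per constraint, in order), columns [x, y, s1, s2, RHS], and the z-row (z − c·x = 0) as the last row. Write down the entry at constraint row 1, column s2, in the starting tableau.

Slack s2 belongs to constraint 2; its column is the unit vector e_2, so the entry in row 1 is 0.

0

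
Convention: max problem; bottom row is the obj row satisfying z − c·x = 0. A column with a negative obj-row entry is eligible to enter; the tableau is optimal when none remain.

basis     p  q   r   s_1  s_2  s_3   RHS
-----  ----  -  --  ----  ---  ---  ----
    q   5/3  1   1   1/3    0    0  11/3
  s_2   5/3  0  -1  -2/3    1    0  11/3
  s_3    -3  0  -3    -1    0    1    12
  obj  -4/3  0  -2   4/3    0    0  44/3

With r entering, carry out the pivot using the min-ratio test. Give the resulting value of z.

22

Ratio test on column r — row 1: (11/3)/1 = 11/3; row 2: entry -1 ≤ 0; row 3: entry -3 ≤ 0. Minimum is 11/3 at row 1 (q leaves); pivot element 1.
Pivot on row 1; the obj-row RHS becomes 44/3 − (-2)·(11/3) = 22.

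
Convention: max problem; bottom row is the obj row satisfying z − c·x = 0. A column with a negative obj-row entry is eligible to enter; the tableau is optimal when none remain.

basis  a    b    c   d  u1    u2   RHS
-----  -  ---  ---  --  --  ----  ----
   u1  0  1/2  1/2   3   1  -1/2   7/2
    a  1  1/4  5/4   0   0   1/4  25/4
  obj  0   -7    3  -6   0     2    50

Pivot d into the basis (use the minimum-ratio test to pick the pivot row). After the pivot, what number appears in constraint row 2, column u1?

Ratio test on column d — row 1: (7/2)/3 = 7/6; row 2: entry 0 ≤ 0. Minimum is 7/6 at row 1 (u1 leaves); pivot element 3.
Divide row 1 by 3; eliminate column d from the other rows.
Row 2 update in column u1: 0 − 0·(1/3) = 0.

0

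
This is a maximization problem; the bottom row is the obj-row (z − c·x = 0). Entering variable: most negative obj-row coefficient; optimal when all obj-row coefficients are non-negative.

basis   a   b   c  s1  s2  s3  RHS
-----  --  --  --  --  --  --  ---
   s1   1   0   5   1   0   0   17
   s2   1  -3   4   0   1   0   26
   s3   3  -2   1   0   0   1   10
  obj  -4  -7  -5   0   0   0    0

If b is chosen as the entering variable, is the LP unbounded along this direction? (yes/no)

yes

Every constraint-row entry in column b is ≤ 0, so increasing b is unbounded.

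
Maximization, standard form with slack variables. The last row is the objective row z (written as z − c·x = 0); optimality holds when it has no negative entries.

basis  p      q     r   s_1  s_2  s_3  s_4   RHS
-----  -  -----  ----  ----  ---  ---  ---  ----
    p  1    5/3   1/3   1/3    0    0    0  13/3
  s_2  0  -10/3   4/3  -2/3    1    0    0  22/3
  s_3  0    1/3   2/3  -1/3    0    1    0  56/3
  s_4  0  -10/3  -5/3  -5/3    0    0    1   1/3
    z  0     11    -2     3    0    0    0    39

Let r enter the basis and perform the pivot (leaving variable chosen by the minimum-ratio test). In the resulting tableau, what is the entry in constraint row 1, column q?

Ratio test on column r — row 1: (13/3)/(1/3) = 13; row 2: (22/3)/(4/3) = 11/2; row 3: (56/3)/(2/3) = 28; row 4: entry -5/3 ≤ 0. Minimum is 11/2 at row 2 (s_2 leaves); pivot element 4/3.
Divide row 2 by 4/3; eliminate column r from the other rows.
Row 1 update in column q: 5/3 − (1/3)·(-5/2) = 5/2.

5/2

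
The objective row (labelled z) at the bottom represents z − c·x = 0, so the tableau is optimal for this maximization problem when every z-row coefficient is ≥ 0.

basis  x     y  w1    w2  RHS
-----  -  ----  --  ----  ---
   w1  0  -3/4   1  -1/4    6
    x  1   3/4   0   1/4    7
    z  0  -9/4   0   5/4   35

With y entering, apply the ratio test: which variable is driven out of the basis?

x

Column y entries and ratios — w1: -3/4 ≤ 0, skip; x: 7/(3/4) = 28/3.
Smallest ratio is 28/3 in the row of x, so x leaves.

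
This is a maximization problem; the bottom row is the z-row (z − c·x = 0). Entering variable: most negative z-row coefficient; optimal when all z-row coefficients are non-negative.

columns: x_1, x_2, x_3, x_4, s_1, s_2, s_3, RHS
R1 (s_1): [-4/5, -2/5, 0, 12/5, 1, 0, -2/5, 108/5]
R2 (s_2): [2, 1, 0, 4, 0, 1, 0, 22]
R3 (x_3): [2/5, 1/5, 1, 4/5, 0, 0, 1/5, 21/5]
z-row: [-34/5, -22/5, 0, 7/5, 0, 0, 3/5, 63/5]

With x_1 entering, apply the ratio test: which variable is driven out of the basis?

x_3

Column x_1 entries and ratios — s_1: -4/5 ≤ 0, skip; s_2: 22/2 = 11; x_3: (21/5)/(2/5) = 21/2.
Smallest ratio is 21/2 in the row of x_3, so x_3 leaves.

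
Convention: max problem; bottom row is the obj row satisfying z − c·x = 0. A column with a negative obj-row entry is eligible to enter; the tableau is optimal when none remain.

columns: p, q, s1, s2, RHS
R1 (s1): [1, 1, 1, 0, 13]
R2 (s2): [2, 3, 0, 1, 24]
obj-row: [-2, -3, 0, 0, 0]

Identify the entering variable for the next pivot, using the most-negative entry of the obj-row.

Negative obj-row entries: p: -2, q: -3.
The most negative is -3 in column q, so q enters.

q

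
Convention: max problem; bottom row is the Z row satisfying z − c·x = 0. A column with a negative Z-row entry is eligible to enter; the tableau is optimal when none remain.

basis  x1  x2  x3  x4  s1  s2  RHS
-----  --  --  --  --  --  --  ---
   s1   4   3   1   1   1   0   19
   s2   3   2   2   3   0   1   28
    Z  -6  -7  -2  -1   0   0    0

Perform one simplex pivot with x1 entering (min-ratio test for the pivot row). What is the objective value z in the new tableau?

57/2

Ratio test on column x1 — row 1: 19/4 = 19/4; row 2: 28/3 = 28/3. Minimum is 19/4 at row 1 (s1 leaves); pivot element 4.
Pivot on row 1; the Z-row RHS becomes 0 − (-6)·(19/4) = 57/2.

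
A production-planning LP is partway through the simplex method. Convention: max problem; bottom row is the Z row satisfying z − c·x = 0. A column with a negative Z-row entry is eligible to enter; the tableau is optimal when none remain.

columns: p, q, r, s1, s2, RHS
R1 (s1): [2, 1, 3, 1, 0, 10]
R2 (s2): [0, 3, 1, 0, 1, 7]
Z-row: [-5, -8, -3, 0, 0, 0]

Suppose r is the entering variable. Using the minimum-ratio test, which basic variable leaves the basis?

s1

Column r entries and ratios — s1: 10/3 = 10/3; s2: 7/1 = 7.
Smallest ratio is 10/3 in the row of s1, so s1 leaves.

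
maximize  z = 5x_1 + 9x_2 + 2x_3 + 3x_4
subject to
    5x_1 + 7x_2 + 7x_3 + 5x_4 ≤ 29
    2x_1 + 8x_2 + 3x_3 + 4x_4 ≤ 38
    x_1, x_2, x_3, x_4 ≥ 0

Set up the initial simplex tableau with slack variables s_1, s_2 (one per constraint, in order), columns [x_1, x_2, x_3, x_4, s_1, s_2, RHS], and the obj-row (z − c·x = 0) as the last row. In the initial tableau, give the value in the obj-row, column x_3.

The obj-row carries the negated objective coefficients: the x_3 entry is -2.

-2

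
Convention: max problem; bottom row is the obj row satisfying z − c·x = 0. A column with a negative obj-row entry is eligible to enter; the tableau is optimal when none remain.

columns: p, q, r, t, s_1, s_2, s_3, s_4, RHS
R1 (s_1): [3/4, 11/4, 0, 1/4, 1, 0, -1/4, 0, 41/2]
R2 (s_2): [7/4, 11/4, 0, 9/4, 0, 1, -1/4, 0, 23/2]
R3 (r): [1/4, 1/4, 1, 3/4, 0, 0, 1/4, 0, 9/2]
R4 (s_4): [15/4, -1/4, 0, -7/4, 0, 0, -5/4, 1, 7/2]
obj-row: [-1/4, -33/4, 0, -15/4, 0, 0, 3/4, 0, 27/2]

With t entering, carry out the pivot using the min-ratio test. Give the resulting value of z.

Ratio test on column t — row 1: (41/2)/(1/4) = 82; row 2: (23/2)/(9/4) = 46/9; row 3: (9/2)/(3/4) = 6; row 4: entry -7/4 ≤ 0. Minimum is 46/9 at row 2 (s_2 leaves); pivot element 9/4.
Pivot on row 2; the obj-row RHS becomes 27/2 − (-15/4)·(46/9) = 98/3.

98/3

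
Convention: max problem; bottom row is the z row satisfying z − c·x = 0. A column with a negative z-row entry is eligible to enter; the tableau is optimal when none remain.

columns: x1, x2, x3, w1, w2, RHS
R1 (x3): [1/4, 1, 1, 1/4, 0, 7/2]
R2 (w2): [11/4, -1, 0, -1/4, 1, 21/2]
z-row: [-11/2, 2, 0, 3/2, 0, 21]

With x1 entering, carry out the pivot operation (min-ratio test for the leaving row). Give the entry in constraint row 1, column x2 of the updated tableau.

Ratio test on column x1 — row 1: (7/2)/(1/4) = 14; row 2: (21/2)/(11/4) = 42/11. Minimum is 42/11 at row 2 (w2 leaves); pivot element 11/4.
Divide row 2 by 11/4; eliminate column x1 from the other rows.
Row 1 update in column x2: 1 − (1/4)·(-4/11) = 12/11.

12/11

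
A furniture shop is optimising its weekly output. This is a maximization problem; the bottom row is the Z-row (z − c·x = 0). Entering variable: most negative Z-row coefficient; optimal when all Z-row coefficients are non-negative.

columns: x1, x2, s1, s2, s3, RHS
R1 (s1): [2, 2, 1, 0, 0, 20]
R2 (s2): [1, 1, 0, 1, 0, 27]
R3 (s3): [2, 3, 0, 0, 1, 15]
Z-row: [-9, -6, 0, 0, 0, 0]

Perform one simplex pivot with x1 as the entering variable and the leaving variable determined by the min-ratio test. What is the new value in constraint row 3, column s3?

Ratio test on column x1 — row 1: 20/2 = 10; row 2: 27/1 = 27; row 3: 15/2 = 15/2. Minimum is 15/2 at row 3 (s3 leaves); pivot element 2.
Divide row 3 by 2; eliminate column x1 from the other rows.
In the new row 3, the s3 entry is the old entry divided by the pivot: 1/2 = 1/2.

1/2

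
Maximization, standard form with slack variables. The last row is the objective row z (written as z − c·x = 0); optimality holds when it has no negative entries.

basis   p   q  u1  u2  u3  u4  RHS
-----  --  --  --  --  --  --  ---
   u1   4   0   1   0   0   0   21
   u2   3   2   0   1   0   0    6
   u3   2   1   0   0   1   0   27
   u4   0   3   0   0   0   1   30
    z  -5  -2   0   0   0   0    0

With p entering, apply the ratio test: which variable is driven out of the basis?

Column p entries and ratios — u1: 21/4 = 21/4; u2: 6/3 = 2; u3: 27/2 = 27/2; u4: 0 ≤ 0, skip.
Smallest ratio is 2 in the row of u2, so u2 leaves.

u2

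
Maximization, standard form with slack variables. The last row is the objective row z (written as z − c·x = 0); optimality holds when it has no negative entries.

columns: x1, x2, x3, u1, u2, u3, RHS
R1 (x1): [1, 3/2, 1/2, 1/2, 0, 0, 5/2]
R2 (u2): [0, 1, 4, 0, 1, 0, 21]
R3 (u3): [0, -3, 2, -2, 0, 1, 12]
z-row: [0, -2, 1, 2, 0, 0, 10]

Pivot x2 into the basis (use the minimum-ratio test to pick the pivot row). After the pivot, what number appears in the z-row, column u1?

Ratio test on column x2 — row 1: (5/2)/(3/2) = 5/3; row 2: 21/1 = 21; row 3: entry -3 ≤ 0. Minimum is 5/3 at row 1 (x1 leaves); pivot element 3/2.
Divide row 1 by 3/2; eliminate column x2 from the other rows.
z-row update in column u1: 2 − (-2)·(1/3) = 8/3.

8/3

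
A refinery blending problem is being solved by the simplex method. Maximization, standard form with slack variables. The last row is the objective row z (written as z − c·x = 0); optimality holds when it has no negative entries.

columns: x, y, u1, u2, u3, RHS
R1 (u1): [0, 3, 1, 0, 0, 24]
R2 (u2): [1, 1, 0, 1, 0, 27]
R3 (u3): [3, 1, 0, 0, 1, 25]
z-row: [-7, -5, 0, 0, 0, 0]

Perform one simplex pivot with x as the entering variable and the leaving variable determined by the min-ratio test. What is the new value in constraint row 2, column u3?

Ratio test on column x — row 1: entry 0 ≤ 0; row 2: 27/1 = 27; row 3: 25/3 = 25/3. Minimum is 25/3 at row 3 (u3 leaves); pivot element 3.
Divide row 3 by 3; eliminate column x from the other rows.
Row 2 update in column u3: 0 − 1·(1/3) = -1/3.

-1/3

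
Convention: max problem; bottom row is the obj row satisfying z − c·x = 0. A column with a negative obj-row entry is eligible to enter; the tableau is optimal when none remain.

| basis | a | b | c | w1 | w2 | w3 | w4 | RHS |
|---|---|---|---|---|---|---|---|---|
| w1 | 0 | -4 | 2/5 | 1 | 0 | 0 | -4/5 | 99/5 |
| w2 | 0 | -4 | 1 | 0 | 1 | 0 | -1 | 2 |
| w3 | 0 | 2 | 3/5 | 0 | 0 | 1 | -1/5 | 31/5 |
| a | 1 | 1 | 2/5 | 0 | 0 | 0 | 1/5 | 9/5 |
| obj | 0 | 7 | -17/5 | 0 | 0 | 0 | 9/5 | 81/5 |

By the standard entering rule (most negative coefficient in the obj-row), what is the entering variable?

Negative obj-row entries: c: -17/5.
The most negative is -17/5 in column c, so c enters.

c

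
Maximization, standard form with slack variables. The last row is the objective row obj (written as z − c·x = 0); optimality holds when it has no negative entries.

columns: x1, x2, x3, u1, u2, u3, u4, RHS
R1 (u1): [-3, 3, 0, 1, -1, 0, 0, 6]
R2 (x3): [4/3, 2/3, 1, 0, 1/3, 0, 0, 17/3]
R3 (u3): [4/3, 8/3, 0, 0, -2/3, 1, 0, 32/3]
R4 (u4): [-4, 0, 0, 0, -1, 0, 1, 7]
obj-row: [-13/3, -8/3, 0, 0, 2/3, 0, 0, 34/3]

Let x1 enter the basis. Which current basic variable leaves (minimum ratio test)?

x3

Column x1 entries and ratios — u1: -3 ≤ 0, skip; x3: (17/3)/(4/3) = 17/4; u3: (32/3)/(4/3) = 8; u4: -4 ≤ 0, skip.
Smallest ratio is 17/4 in the row of x3, so x3 leaves.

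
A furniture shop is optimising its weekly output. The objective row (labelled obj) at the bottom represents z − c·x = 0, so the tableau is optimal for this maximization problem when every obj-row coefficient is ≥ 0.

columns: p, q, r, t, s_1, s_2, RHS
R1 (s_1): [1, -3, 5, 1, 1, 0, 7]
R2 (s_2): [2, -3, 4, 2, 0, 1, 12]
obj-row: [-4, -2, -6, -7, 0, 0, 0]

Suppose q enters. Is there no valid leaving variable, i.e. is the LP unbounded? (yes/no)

yes

Every constraint-row entry in column q is ≤ 0, so increasing q is unbounded.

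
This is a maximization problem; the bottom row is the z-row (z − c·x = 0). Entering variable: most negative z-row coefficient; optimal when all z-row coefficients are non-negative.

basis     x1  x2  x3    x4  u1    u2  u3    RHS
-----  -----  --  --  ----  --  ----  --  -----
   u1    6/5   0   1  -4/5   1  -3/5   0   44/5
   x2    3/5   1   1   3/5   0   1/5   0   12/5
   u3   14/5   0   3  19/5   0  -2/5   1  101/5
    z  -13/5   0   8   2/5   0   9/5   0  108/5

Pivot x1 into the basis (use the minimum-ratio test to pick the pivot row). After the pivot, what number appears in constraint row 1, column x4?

Ratio test on column x1 — row 1: (44/5)/(6/5) = 22/3; row 2: (12/5)/(3/5) = 4; row 3: (101/5)/(14/5) = 101/14. Minimum is 4 at row 2 (x2 leaves); pivot element 3/5.
Divide row 2 by 3/5; eliminate column x1 from the other rows.
Row 1 update in column x4: -4/5 − (6/5)·1 = -2.

-2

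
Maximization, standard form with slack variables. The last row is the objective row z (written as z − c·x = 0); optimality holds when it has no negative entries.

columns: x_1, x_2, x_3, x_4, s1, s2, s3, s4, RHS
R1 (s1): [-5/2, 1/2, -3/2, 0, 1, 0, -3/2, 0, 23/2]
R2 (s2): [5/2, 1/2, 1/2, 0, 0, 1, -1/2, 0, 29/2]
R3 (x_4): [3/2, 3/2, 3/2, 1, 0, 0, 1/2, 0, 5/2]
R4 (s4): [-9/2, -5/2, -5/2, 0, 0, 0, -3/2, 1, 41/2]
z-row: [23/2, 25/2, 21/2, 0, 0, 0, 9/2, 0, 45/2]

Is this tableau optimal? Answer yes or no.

yes

Every z-row coefficient is ≥ 0, so the tableau is optimal.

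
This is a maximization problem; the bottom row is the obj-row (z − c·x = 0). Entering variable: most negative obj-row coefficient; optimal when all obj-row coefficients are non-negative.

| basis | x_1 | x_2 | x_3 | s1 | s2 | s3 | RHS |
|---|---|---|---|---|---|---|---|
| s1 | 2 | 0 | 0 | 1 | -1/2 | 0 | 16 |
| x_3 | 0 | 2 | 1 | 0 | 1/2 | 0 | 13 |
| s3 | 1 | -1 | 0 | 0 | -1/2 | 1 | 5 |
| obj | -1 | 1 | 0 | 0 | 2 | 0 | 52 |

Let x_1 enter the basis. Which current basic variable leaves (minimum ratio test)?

s3

Column x_1 entries and ratios — s1: 16/2 = 8; x_3: 0 ≤ 0, skip; s3: 5/1 = 5.
Smallest ratio is 5 in the row of s3, so s3 leaves.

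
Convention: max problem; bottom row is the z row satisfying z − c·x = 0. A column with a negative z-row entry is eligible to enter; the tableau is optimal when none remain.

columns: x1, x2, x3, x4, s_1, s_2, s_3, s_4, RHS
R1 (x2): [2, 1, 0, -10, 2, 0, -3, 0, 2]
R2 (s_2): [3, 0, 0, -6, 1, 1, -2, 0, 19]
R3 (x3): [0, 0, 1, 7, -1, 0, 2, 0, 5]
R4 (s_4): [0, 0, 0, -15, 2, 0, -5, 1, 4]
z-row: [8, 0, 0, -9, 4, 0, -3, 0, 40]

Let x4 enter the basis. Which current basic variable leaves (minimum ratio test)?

Column x4 entries and ratios — x2: -10 ≤ 0, skip; s_2: -6 ≤ 0, skip; x3: 5/7 = 5/7; s_4: -15 ≤ 0, skip.
Smallest ratio is 5/7 in the row of x3, so x3 leaves.

x3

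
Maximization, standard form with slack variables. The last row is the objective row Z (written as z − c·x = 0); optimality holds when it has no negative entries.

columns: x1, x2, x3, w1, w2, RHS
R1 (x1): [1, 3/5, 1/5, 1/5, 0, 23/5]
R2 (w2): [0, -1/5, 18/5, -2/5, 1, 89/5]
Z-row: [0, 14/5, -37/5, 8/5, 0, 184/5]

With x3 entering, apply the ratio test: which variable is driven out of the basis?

w2

Column x3 entries and ratios — x1: (23/5)/(1/5) = 23; w2: (89/5)/(18/5) = 89/18.
Smallest ratio is 89/18 in the row of w2, so w2 leaves.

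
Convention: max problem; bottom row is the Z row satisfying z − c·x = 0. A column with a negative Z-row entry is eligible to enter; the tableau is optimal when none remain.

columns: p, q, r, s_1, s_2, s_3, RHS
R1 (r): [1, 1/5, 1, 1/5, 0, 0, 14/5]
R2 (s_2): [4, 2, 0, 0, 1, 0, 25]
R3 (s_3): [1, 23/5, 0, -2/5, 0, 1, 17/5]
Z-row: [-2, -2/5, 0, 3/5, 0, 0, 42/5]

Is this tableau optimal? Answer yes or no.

no

The Z-row has a negative entry -2 in column p, so it is not optimal.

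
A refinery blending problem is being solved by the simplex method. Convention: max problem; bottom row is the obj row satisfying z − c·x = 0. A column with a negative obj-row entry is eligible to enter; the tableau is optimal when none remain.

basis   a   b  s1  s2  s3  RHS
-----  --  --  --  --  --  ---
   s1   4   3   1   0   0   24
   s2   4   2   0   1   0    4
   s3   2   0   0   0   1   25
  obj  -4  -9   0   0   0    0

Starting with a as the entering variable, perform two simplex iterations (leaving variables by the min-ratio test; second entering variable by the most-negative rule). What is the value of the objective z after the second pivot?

18

Ratio test on column a — row 1: 24/4 = 6; row 2: 4/4 = 1; row 3: 25/2 = 25/2. Minimum is 1 at row 2 (s2 leaves); pivot element 4.
Pivot on row 2; the obj-row RHS becomes 0 − (-4)·1 = 4.
Next entering variable (most negative obj-row entry -7): b.
Ratio test on column b — row 1: 20/1 = 20; row 2: 1/(1/2) = 2; row 3: entry -1 ≤ 0. Minimum is 2 at row 2 (a leaves); pivot element 1/2.
After the second pivot the obj-row RHS is 4 − (-7)·2 = 18.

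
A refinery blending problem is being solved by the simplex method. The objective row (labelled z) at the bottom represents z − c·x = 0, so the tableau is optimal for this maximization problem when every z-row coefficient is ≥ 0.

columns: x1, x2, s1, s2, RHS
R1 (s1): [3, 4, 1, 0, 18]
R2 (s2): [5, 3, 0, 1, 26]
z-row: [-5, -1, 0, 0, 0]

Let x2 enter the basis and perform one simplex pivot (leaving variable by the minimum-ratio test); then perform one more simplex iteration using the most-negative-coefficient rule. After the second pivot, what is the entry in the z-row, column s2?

17/11

Ratio test on column x2 — row 1: 18/4 = 9/2; row 2: 26/3 = 26/3. Minimum is 9/2 at row 1 (s1 leaves); pivot element 4.
Divide row 1 by 4; eliminate column x2 from the other rows.
Second iteration: most negative z-row entry is -17/4 in column x1, so x1 enters.
Ratio test on column x1 — row 1: (9/2)/(3/4) = 6; row 2: (25/2)/(11/4) = 50/11. Minimum is 50/11 at row 2 (s2 leaves); pivot element 11/4.
Divide row 2 by 11/4; eliminate column x1 from the other rows.
After both pivots, the entry at the z-row, column s2 is 17/11.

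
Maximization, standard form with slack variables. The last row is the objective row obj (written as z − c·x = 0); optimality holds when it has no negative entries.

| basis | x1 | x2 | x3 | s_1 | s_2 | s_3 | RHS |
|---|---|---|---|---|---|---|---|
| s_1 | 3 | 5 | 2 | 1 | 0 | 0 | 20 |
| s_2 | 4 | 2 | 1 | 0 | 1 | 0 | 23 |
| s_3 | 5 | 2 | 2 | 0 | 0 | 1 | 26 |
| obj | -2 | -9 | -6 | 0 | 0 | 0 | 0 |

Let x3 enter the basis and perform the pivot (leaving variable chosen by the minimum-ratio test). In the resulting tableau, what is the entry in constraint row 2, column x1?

Ratio test on column x3 — row 1: 20/2 = 10; row 2: 23/1 = 23; row 3: 26/2 = 13. Minimum is 10 at row 1 (s_1 leaves); pivot element 2.
Divide row 1 by 2; eliminate column x3 from the other rows.
Row 2 update in column x1: 4 − 1·(3/2) = 5/2.

5/2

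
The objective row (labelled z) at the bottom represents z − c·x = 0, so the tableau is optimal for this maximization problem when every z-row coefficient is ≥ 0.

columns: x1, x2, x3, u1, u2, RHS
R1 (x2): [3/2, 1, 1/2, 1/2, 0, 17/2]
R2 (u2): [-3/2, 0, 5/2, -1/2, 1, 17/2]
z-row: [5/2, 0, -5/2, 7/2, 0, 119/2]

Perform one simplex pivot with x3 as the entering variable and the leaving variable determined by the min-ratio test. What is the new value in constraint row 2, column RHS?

17/5

Ratio test on column x3 — row 1: (17/2)/(1/2) = 17; row 2: (17/2)/(5/2) = 17/5. Minimum is 17/5 at row 2 (u2 leaves); pivot element 5/2.
Divide row 2 by 5/2; eliminate column x3 from the other rows.
In the new row 2, the RHS entry is the old entry divided by the pivot: (17/2)/(5/2) = 17/5.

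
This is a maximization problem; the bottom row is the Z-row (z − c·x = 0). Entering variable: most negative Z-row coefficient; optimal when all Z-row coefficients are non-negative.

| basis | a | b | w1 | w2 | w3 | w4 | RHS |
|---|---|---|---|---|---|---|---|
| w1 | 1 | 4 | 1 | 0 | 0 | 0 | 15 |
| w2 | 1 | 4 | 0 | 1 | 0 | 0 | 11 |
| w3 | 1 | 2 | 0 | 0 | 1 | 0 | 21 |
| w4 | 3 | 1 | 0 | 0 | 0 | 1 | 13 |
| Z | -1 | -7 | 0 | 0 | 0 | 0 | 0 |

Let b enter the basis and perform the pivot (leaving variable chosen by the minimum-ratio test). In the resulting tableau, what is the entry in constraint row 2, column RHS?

11/4

Ratio test on column b — row 1: 15/4 = 15/4; row 2: 11/4 = 11/4; row 3: 21/2 = 21/2; row 4: 13/1 = 13. Minimum is 11/4 at row 2 (w2 leaves); pivot element 4.
Divide row 2 by 4; eliminate column b from the other rows.
In the new row 2, the RHS entry is the old entry divided by the pivot: 11/4 = 11/4.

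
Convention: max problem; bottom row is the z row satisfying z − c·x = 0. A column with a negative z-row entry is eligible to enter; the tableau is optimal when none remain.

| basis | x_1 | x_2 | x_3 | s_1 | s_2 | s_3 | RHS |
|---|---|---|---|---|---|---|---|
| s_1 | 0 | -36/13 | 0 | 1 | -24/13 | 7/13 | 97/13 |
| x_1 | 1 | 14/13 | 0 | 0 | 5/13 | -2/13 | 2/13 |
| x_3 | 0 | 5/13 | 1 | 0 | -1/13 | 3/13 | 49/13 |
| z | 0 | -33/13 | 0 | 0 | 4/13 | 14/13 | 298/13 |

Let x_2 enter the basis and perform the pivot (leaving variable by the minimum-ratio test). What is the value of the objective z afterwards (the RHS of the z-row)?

163/7

Ratio test on column x_2 — row 1: entry -36/13 ≤ 0; row 2: (2/13)/(14/13) = 1/7; row 3: (49/13)/(5/13) = 49/5. Minimum is 1/7 at row 2 (x_1 leaves); pivot element 14/13.
Pivot on row 2; the z-row RHS becomes 298/13 − (-33/13)·(1/7) = 163/7.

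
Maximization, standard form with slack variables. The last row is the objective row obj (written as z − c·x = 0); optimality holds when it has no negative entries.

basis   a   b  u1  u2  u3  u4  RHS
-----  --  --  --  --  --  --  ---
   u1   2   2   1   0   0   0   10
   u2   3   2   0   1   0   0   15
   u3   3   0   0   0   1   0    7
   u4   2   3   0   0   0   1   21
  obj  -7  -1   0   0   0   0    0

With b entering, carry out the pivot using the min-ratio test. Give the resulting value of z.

5

Ratio test on column b — row 1: 10/2 = 5; row 2: 15/2 = 15/2; row 3: entry 0 ≤ 0; row 4: 21/3 = 7. Minimum is 5 at row 1 (u1 leaves); pivot element 2.
Pivot on row 1; the obj-row RHS becomes 0 − (-1)·5 = 5.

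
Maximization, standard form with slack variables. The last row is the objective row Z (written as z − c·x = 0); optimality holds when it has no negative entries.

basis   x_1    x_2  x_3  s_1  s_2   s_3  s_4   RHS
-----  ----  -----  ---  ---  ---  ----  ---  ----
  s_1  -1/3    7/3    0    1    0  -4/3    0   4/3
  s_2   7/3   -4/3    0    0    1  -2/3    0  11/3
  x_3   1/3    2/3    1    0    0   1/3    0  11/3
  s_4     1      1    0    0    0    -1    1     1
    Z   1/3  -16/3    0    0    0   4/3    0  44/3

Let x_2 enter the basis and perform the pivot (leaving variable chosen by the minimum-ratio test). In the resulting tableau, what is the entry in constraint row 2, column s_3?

Ratio test on column x_2 — row 1: (4/3)/(7/3) = 4/7; row 2: entry -4/3 ≤ 0; row 3: (11/3)/(2/3) = 11/2; row 4: 1/1 = 1. Minimum is 4/7 at row 1 (s_1 leaves); pivot element 7/3.
Divide row 1 by 7/3; eliminate column x_2 from the other rows.
Row 2 update in column s_3: -2/3 − (-4/3)·(-4/7) = -10/7.

-10/7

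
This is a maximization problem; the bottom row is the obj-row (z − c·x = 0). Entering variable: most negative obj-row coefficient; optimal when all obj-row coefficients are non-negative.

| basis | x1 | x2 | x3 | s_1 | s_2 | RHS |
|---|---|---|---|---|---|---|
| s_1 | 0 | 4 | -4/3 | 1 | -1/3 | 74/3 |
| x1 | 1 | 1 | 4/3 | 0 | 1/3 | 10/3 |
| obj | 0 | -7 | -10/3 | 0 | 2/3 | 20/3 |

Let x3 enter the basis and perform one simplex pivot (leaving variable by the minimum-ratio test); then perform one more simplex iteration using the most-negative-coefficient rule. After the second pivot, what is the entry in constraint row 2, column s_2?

1/3

Ratio test on column x3 — row 1: entry -4/3 ≤ 0; row 2: (10/3)/(4/3) = 5/2. Minimum is 5/2 at row 2 (x1 leaves); pivot element 4/3.
Divide row 2 by 4/3; eliminate column x3 from the other rows.
Second iteration: most negative obj-row entry is -9/2 in column x2, so x2 enters.
Ratio test on column x2 — row 1: 28/5 = 28/5; row 2: (5/2)/(3/4) = 10/3. Minimum is 10/3 at row 2 (x3 leaves); pivot element 3/4.
Divide row 2 by 3/4; eliminate column x2 from the other rows.
After both pivots, the entry at constraint row 2, column s_2 is 1/3.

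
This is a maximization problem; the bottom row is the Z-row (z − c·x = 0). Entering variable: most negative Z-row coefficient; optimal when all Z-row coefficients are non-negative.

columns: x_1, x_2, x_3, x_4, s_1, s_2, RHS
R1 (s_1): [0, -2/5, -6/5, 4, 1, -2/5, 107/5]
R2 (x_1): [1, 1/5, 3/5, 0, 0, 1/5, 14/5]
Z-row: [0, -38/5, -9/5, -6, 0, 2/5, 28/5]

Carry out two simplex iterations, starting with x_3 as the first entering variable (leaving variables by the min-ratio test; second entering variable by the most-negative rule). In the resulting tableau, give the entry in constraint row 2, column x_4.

0

Ratio test on column x_3 — row 1: entry -6/5 ≤ 0; row 2: (14/5)/(3/5) = 14/3. Minimum is 14/3 at row 2 (x_1 leaves); pivot element 3/5.
Divide row 2 by 3/5; eliminate column x_3 from the other rows.
Second iteration: most negative Z-row entry is -7 in column x_2, so x_2 enters.
Ratio test on column x_2 — row 1: entry 0 ≤ 0; row 2: (14/3)/(1/3) = 14. Minimum is 14 at row 2 (x_3 leaves); pivot element 1/3.
Divide row 2 by 1/3; eliminate column x_2 from the other rows.
After both pivots, the entry at constraint row 2, column x_4 is 0.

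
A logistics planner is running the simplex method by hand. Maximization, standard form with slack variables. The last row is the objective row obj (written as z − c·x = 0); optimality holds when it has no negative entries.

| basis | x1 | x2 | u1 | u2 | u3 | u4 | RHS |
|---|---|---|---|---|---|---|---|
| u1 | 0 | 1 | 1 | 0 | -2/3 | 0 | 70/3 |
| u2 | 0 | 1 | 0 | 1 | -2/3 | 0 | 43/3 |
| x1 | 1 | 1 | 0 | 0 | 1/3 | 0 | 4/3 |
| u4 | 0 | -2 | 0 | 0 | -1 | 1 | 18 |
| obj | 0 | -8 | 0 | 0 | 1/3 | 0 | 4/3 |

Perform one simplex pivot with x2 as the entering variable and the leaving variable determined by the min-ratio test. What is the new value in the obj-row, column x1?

8

Ratio test on column x2 — row 1: (70/3)/1 = 70/3; row 2: (43/3)/1 = 43/3; row 3: (4/3)/1 = 4/3; row 4: entry -2 ≤ 0. Minimum is 4/3 at row 3 (x1 leaves); pivot element 1.
Divide row 3 by 1; eliminate column x2 from the other rows.
obj-row update in column x1: 0 − (-8)·1 = 8.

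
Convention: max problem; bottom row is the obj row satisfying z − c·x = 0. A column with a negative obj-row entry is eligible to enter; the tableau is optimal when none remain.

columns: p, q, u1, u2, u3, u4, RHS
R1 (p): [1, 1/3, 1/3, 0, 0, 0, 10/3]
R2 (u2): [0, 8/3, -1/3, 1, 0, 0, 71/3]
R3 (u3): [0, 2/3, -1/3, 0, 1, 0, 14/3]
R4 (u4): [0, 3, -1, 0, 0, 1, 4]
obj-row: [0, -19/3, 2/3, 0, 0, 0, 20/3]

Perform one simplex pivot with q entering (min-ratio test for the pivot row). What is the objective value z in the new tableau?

136/9

Ratio test on column q — row 1: (10/3)/(1/3) = 10; row 2: (71/3)/(8/3) = 71/8; row 3: (14/3)/(2/3) = 7; row 4: 4/3 = 4/3. Minimum is 4/3 at row 4 (u4 leaves); pivot element 3.
Pivot on row 4; the obj-row RHS becomes 20/3 − (-19/3)·(4/3) = 136/9.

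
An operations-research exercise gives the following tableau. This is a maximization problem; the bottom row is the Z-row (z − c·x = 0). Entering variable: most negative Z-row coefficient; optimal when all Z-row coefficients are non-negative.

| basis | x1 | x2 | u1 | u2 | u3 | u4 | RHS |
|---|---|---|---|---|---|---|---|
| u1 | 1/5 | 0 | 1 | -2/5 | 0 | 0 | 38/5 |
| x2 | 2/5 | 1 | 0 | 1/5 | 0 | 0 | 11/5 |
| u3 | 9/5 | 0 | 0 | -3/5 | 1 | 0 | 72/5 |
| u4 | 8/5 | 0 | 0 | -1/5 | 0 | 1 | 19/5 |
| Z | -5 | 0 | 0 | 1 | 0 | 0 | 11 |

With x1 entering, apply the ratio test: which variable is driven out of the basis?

Column x1 entries and ratios — u1: (38/5)/(1/5) = 38; x2: (11/5)/(2/5) = 11/2; u3: (72/5)/(9/5) = 8; u4: (19/5)/(8/5) = 19/8.
Smallest ratio is 19/8 in the row of u4, so u4 leaves.

u4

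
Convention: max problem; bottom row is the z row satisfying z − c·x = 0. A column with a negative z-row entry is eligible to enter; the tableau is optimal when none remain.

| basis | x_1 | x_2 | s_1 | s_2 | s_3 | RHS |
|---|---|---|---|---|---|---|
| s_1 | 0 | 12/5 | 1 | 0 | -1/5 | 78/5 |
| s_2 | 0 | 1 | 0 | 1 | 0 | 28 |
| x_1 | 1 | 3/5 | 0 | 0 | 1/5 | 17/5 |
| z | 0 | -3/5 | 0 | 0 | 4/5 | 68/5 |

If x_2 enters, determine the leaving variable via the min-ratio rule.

Column x_2 entries and ratios — s_1: (78/5)/(12/5) = 13/2; s_2: 28/1 = 28; x_1: (17/5)/(3/5) = 17/3.
Smallest ratio is 17/3 in the row of x_1, so x_1 leaves.

x_1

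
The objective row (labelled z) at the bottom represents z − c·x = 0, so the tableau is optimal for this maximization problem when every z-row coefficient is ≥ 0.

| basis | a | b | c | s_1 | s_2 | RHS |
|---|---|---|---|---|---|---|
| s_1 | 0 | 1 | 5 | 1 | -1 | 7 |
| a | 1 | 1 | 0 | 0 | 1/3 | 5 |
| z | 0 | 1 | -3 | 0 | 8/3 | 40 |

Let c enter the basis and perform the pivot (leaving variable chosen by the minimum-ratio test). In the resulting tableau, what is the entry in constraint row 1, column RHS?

Ratio test on column c — row 1: 7/5 = 7/5; row 2: entry 0 ≤ 0. Minimum is 7/5 at row 1 (s_1 leaves); pivot element 5.
Divide row 1 by 5; eliminate column c from the other rows.
In the new row 1, the RHS entry is the old entry divided by the pivot: 7/5 = 7/5.

7/5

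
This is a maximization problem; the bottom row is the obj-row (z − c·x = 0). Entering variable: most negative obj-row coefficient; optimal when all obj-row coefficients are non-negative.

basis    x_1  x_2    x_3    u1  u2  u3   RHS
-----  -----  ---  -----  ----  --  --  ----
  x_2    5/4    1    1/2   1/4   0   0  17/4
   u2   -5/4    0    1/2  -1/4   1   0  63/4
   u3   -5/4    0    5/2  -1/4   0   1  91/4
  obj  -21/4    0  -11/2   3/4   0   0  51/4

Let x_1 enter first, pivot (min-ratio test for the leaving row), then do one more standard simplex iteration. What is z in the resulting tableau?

Ratio test on column x_1 — row 1: (17/4)/(5/4) = 17/5; row 2: entry -5/4 ≤ 0; row 3: entry -5/4 ≤ 0. Minimum is 17/5 at row 1 (x_2 leaves); pivot element 5/4.
Pivot on row 1; the obj-row RHS becomes 51/4 − (-21/4)·(17/5) = 153/5.
Next entering variable (most negative obj-row entry -17/5): x_3.
Ratio test on column x_3 — row 1: (17/5)/(2/5) = 17/2; row 2: 20/1 = 20; row 3: 27/3 = 9. Minimum is 17/2 at row 1 (x_1 leaves); pivot element 2/5.
After the second pivot the obj-row RHS is 153/5 − (-17/5)·(17/2) = 119/2.

119/2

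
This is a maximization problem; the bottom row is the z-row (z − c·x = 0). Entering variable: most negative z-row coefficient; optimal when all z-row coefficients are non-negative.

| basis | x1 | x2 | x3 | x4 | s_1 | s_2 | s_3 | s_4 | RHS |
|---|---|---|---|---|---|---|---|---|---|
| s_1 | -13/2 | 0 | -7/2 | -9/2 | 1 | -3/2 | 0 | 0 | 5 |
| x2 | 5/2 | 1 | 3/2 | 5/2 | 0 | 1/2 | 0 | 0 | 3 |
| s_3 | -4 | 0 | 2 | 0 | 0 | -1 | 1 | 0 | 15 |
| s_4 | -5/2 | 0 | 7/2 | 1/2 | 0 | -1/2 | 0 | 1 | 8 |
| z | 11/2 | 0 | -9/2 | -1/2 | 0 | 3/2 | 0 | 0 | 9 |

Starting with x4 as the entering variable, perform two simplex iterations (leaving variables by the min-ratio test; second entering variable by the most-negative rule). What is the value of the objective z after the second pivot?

Ratio test on column x4 — row 1: entry -9/2 ≤ 0; row 2: 3/(5/2) = 6/5; row 3: entry 0 ≤ 0; row 4: 8/(1/2) = 16. Minimum is 6/5 at row 2 (x2 leaves); pivot element 5/2.
Pivot on row 2; the z-row RHS becomes 9 − (-1/2)·(6/5) = 48/5.
Next entering variable (most negative z-row entry -21/5): x3.
Ratio test on column x3 — row 1: entry -4/5 ≤ 0; row 2: (6/5)/(3/5) = 2; row 3: 15/2 = 15/2; row 4: (37/5)/(16/5) = 37/16. Minimum is 2 at row 2 (x4 leaves); pivot element 3/5.
After the second pivot the z-row RHS is 48/5 − (-21/5)·2 = 18.

18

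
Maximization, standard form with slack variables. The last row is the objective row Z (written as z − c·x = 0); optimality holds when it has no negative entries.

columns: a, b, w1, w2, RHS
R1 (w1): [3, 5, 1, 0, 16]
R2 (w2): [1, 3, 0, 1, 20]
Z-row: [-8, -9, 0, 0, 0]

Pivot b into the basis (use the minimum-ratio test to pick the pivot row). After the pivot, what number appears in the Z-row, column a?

Ratio test on column b — row 1: 16/5 = 16/5; row 2: 20/3 = 20/3. Minimum is 16/5 at row 1 (w1 leaves); pivot element 5.
Divide row 1 by 5; eliminate column b from the other rows.
Z-row update in column a: -8 − (-9)·(3/5) = -13/5.

-13/5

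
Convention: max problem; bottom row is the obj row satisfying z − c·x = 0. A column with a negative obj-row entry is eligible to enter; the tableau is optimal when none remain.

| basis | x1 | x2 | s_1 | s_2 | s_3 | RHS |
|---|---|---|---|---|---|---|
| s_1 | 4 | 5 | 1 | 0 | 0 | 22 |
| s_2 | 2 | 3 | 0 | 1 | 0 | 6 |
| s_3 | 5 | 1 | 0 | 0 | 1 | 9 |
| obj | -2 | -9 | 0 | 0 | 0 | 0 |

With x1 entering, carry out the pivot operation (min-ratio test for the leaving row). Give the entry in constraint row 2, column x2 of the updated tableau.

Ratio test on column x1 — row 1: 22/4 = 11/2; row 2: 6/2 = 3; row 3: 9/5 = 9/5. Minimum is 9/5 at row 3 (s_3 leaves); pivot element 5.
Divide row 3 by 5; eliminate column x1 from the other rows.
Row 2 update in column x2: 3 − 2·(1/5) = 13/5.

13/5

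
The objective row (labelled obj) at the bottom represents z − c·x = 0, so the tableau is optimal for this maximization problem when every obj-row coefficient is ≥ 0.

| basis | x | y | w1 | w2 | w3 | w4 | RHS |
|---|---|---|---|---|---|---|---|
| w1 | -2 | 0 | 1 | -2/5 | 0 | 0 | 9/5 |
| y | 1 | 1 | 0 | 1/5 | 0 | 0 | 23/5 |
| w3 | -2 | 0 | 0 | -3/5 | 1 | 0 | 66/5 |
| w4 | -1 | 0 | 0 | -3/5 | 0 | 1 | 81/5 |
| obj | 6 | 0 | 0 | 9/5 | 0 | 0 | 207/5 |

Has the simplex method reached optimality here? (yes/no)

yes

Every obj-row coefficient is ≥ 0, so the tableau is optimal.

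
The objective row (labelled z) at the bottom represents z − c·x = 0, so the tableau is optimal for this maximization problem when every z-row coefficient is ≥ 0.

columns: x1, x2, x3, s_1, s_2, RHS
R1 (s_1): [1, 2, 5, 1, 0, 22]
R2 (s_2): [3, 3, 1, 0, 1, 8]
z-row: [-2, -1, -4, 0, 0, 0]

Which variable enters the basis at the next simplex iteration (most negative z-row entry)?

Negative z-row entries: x1: -2, x2: -1, x3: -4.
The most negative is -4 in column x3, so x3 enters.

x3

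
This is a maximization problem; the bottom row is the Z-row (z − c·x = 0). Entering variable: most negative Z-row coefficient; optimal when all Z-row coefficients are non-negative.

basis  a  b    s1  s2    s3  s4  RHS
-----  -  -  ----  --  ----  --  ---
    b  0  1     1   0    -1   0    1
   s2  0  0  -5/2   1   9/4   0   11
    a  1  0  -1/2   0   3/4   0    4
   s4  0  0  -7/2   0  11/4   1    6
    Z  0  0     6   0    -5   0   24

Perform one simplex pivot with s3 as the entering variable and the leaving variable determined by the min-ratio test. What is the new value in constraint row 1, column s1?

Ratio test on column s3 — row 1: entry -1 ≤ 0; row 2: 11/(9/4) = 44/9; row 3: 4/(3/4) = 16/3; row 4: 6/(11/4) = 24/11. Minimum is 24/11 at row 4 (s4 leaves); pivot element 11/4.
Divide row 4 by 11/4; eliminate column s3 from the other rows.
Row 1 update in column s1: 1 − (-1)·(-14/11) = -3/11.

-3/11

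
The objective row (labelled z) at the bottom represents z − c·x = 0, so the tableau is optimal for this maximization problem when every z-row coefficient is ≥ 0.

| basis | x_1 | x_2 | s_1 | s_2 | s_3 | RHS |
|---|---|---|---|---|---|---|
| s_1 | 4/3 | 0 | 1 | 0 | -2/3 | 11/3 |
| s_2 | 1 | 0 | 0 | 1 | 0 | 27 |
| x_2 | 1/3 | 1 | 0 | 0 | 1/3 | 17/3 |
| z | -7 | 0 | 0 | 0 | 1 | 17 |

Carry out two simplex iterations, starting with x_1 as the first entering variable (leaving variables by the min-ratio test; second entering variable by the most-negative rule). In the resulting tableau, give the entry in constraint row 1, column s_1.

Ratio test on column x_1 — row 1: (11/3)/(4/3) = 11/4; row 2: 27/1 = 27; row 3: (17/3)/(1/3) = 17. Minimum is 11/4 at row 1 (s_1 leaves); pivot element 4/3.
Divide row 1 by 4/3; eliminate column x_1 from the other rows.
Second iteration: most negative z-row entry is -5/2 in column s_3, so s_3 enters.
Ratio test on column s_3 — row 1: entry -1/2 ≤ 0; row 2: (97/4)/(1/2) = 97/2; row 3: (19/4)/(1/2) = 19/2. Minimum is 19/2 at row 3 (x_2 leaves); pivot element 1/2.
Divide row 3 by 1/2; eliminate column s_3 from the other rows.
After both pivots, the entry at constraint row 1, column s_1 is 1/2.

1/2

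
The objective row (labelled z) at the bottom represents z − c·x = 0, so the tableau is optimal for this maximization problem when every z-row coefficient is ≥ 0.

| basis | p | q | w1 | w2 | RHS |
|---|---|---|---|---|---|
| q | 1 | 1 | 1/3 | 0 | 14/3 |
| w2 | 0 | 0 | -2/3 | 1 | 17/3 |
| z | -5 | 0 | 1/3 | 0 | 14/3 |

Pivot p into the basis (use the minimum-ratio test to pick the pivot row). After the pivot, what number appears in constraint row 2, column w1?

-2/3

Ratio test on column p — row 1: (14/3)/1 = 14/3; row 2: entry 0 ≤ 0. Minimum is 14/3 at row 1 (q leaves); pivot element 1.
Divide row 1 by 1; eliminate column p from the other rows.
Row 2 update in column w1: -2/3 − 0·(1/3) = -2/3.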